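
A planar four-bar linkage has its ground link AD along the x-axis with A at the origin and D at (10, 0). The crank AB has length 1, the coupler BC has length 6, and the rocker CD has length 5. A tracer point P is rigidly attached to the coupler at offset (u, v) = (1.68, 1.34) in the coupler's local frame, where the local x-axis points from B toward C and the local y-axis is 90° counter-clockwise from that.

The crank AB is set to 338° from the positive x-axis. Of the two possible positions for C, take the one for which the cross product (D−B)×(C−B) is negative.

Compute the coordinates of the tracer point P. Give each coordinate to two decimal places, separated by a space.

A=(0,0), D=(10.00,0)
B = A + 1.00·(cos338°, sin338°) = (0.9272, -0.3746)
|BD| = 9.0805
circle(B,6.00) ∩ circle(D,5.00): a=5.1460, h=3.0853
  candidates: C₊=(5.9415,2.9204) cross=28.016; C₋=(6.1960,-3.2450) cross=-28.016
  mode - wants cross < 0 → take C=(6.1960,-3.2450) (cross=-28.016)
ex = (C−B)/|BC| = (0.8781,-0.4784); ey = (0.4784,0.8781)
P = B + 1.68·ex + 1.34·ey = (3.0435,-0.0016)

3.04 -0.00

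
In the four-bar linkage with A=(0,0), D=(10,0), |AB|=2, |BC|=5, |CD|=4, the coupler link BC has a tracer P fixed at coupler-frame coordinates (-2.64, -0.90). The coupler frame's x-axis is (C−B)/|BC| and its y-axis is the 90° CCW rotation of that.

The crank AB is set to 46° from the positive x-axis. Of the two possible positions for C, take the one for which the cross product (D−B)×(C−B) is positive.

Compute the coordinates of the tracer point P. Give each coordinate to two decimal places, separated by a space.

A=(0,0), D=(10.00,0)
B = A + 2.00·(cos46°, sin46°) = (1.3893, 1.4387)
|BD| = 8.7300
circle(B,5.00) ∩ circle(D,4.00): a=4.8805, h=1.0867
  candidates: C₊=(6.3822,1.7062) cross=9.487; C₋=(6.0240,-0.4374) cross=-9.487
  mode + wants cross > 0 → take C=(6.3822,1.7062) (cross=9.487)
ex = (C−B)/|BC| = (0.9986,0.0535); ey = (-0.0535,0.9986)
P = B + -2.64·ex + -0.90·ey = (-1.1987,0.3987)

-1.20 0.40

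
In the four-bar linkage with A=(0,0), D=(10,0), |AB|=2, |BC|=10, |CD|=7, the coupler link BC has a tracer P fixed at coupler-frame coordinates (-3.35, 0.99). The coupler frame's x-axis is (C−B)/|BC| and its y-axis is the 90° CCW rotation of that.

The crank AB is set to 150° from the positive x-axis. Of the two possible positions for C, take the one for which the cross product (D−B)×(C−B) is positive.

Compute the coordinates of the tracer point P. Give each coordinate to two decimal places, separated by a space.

-5.11 0.09

A=(0,0), D=(10.00,0)
B = A + 2.00·(cos150°, sin150°) = (-1.7321, 1.0000)
|BD| = 11.7746
circle(B,10.00) ∩ circle(D,7.00): a=8.0530, h=5.9287
  candidates: C₊=(6.7953,6.2234) cross=69.808; C₋=(5.7883,-5.5912) cross=-69.808
  mode + wants cross > 0 → take C=(6.7953,6.2234) (cross=69.808)
ex = (C−B)/|BC| = (0.8527,0.5223); ey = (-0.5223,0.8527)
P = B + -3.35·ex + 0.99·ey = (-5.1058,0.0944)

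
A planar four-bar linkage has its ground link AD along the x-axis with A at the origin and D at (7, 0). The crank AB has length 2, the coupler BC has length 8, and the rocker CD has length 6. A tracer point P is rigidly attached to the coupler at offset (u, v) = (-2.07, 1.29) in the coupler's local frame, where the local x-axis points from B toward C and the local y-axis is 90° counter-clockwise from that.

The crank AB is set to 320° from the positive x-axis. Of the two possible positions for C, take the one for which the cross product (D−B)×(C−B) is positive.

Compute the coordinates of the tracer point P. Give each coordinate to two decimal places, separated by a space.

-0.58 -2.50

A=(0,0), D=(7.00,0)
B = A + 2.00·(cos320°, sin320°) = (1.5321, -1.2856)
|BD| = 5.6170
circle(B,8.00) ∩ circle(D,6.00): a=5.3009, h=5.9917
  candidates: C₊=(5.3210,5.7603) cross=33.655; C₋=(8.0636,-5.9050) cross=-33.655
  mode + wants cross > 0 → take C=(5.3210,5.7603) (cross=33.655)
ex = (C−B)/|BC| = (0.4736,0.8807); ey = (-0.8807,0.4736)
P = B + -2.07·ex + 1.29·ey = (-0.5844,-2.4977)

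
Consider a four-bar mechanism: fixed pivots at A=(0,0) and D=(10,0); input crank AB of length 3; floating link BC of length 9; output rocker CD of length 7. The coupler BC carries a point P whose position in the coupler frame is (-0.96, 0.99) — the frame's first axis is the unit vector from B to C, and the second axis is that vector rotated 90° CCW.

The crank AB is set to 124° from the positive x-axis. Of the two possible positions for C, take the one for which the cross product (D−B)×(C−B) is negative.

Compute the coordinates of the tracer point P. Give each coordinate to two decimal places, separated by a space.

A=(0,0), D=(10.00,0)
B = A + 3.00·(cos124°, sin124°) = (-1.6776, 2.4871)
|BD| = 11.9395
circle(B,9.00) ∩ circle(D,7.00): a=7.3098, h=5.2504
  candidates: C₊=(6.5656,6.0996) cross=62.687; C₋=(4.3782,-4.1708) cross=-62.687
  mode - wants cross < 0 → take C=(4.3782,-4.1708) (cross=-62.687)
ex = (C−B)/|BC| = (0.6729,-0.7398); ey = (0.7398,0.6729)
P = B + -0.96·ex + 0.99·ey = (-1.5912,3.8634)

-1.59 3.86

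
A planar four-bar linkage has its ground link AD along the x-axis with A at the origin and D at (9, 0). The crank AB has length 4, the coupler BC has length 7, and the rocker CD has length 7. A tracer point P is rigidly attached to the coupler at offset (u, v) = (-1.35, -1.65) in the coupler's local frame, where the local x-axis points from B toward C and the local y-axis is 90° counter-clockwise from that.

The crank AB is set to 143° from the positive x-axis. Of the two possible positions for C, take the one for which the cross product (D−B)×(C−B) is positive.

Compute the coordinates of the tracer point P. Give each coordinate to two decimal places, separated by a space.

A=(0,0), D=(9.00,0)
B = A + 4.00·(cos143°, sin143°) = (-3.1945, 2.4073)
|BD| = 12.4299
circle(B,7.00) ∩ circle(D,7.00): a=6.2149, h=3.2210
  candidates: C₊=(3.5265,4.3636) cross=40.036; C₋=(2.2789,-1.9563) cross=-40.036
  mode + wants cross > 0 → take C=(3.5265,4.3636) (cross=40.036)
ex = (C−B)/|BC| = (0.9602,0.2795); ey = (-0.2795,0.9602)
P = B + -1.35·ex + -1.65·ey = (-4.0296,0.4457)

-4.03 0.45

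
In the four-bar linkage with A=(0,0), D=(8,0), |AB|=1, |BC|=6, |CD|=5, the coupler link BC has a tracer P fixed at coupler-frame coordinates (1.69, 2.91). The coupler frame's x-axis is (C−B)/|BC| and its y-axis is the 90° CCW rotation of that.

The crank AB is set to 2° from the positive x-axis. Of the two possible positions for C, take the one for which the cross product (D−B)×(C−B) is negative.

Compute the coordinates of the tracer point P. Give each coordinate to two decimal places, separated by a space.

4.25 0.91

A=(0,0), D=(8.00,0)
B = A + 1.00·(cos2°, sin2°) = (0.9994, 0.0349)
|BD| = 7.0007
circle(B,6.00) ∩ circle(D,5.00): a=4.2860, h=4.1988
  candidates: C₊=(5.3063,4.2123) cross=29.395; C₋=(5.2644,-4.1853) cross=-29.395
  mode - wants cross < 0 → take C=(5.2644,-4.1853) (cross=-29.395)
ex = (C−B)/|BC| = (0.7108,-0.7034); ey = (0.7034,0.7108)
P = B + 1.69·ex + 2.91·ey = (4.2475,0.9147)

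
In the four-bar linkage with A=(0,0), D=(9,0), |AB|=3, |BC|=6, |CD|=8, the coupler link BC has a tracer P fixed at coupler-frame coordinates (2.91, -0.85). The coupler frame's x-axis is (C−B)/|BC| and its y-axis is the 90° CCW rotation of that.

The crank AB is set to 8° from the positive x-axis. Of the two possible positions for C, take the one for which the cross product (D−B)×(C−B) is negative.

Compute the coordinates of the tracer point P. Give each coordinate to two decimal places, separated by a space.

2.26 -2.53

A=(0,0), D=(9.00,0)
B = A + 3.00·(cos8°, sin8°) = (2.9708, 0.4175)
|BD| = 6.0436
circle(B,6.00) ∩ circle(D,8.00): a=0.7053, h=5.9584
  candidates: C₊=(4.0861,6.3130) cross=36.010; C₋=(3.2628,-5.5754) cross=-36.010
  mode - wants cross < 0 → take C=(3.2628,-5.5754) (cross=-36.010)
ex = (C−B)/|BC| = (0.0487,-0.9988); ey = (0.9988,0.0487)
P = B + 2.91·ex + -0.85·ey = (2.2634,-2.5304)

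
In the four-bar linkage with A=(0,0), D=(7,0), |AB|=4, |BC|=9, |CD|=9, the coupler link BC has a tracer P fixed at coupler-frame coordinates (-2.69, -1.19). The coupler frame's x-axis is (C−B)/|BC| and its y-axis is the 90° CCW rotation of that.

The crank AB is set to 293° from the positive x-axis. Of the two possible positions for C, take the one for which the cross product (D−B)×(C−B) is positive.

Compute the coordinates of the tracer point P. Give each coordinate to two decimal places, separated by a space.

A=(0,0), D=(7.00,0)
B = A + 4.00·(cos293°, sin293°) = (1.5629, -3.6820)
|BD| = 6.5665
circle(B,9.00) ∩ circle(D,9.00): a=3.2833, h=8.3798
  candidates: C₊=(-0.4173,5.0974) cross=55.026; C₋=(8.9802,-8.7795) cross=-55.026
  mode + wants cross > 0 → take C=(-0.4173,5.0974) (cross=55.026)
ex = (C−B)/|BC| = (-0.2200,0.9755); ey = (-0.9755,-0.2200)
P = B + -2.69·ex + -1.19·ey = (3.3156,-6.0443)

3.32 -6.04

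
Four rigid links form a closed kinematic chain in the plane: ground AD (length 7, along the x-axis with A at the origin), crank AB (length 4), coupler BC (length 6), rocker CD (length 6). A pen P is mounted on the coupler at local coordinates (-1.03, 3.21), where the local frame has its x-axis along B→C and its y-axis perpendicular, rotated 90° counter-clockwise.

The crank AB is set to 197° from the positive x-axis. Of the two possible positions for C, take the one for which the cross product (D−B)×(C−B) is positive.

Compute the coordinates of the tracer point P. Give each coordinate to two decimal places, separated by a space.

A=(0,0), D=(7.00,0)
B = A + 4.00·(cos197°, sin197°) = (-3.8252, -1.1695)
|BD| = 10.8882
circle(B,6.00) ∩ circle(D,6.00): a=5.4441, h=2.5222
  candidates: C₊=(1.3165,1.9229) cross=27.463; C₋=(1.8583,-3.0924) cross=-27.463
  mode + wants cross > 0 → take C=(1.3165,1.9229) (cross=27.463)
ex = (C−B)/|BC| = (0.8569,0.5154); ey = (-0.5154,0.8569)
P = B + -1.03·ex + 3.21·ey = (-6.3623,1.0505)

-6.36 1.05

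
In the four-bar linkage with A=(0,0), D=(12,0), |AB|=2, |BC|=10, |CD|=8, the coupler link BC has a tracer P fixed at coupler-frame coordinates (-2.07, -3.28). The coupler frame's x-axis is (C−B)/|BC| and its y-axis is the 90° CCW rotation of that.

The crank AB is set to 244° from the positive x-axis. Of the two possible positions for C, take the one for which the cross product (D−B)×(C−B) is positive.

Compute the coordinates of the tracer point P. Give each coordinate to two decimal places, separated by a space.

0.04 -5.57

A=(0,0), D=(12.00,0)
B = A + 2.00·(cos244°, sin244°) = (-0.8767, -1.7976)
|BD| = 13.0016
circle(B,10.00) ∩ circle(D,8.00): a=7.8852, h=6.1500
  candidates: C₊=(6.0825,5.3836) cross=79.960; C₋=(7.7831,-6.7983) cross=-79.960
  mode + wants cross > 0 → take C=(6.0825,5.3836) (cross=79.960)
ex = (C−B)/|BC| = (0.6959,0.7181); ey = (-0.7181,0.6959)
P = B + -2.07·ex + -3.28·ey = (0.0381,-5.5667)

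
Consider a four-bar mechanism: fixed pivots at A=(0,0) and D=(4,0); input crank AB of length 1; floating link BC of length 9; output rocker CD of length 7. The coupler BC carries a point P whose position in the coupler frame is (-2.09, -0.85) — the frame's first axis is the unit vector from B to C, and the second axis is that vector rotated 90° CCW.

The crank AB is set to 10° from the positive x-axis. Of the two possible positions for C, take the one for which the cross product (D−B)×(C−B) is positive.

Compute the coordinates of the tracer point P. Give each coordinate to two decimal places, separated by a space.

-0.15 -1.77

A=(0,0), D=(4.00,0)
B = A + 1.00·(cos10°, sin10°) = (0.9848, 0.1736)
|BD| = 3.0202
circle(B,9.00) ∩ circle(D,7.00): a=6.8078, h=5.8868
  candidates: C₊=(8.1198,5.6593) cross=17.779; C₋=(7.4429,-6.0948) cross=-17.779
  mode + wants cross > 0 → take C=(8.1198,5.6593) (cross=17.779)
ex = (C−B)/|BC| = (0.7928,0.6095); ey = (-0.6095,0.7928)
P = B + -2.09·ex + -0.85·ey = (-0.1540,-1.7741)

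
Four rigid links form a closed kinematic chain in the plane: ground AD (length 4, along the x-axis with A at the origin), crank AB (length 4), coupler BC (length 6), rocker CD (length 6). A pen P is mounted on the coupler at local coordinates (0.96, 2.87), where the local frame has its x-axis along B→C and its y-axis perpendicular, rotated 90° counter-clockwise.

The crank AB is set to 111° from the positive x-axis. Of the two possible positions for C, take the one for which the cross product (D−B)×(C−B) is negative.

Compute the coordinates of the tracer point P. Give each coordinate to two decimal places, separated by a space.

1.42 2.72

A=(0,0), D=(4.00,0)
B = A + 4.00·(cos111°, sin111°) = (-1.4335, 3.7343)
|BD| = 6.5930
circle(B,6.00) ∩ circle(D,6.00): a=3.2965, h=5.0133
  candidates: C₊=(4.1228,5.9987) cross=33.053; C₋=(-1.5563,-2.2644) cross=-33.053
  mode - wants cross < 0 → take C=(-1.5563,-2.2644) (cross=-33.053)
ex = (C−B)/|BC| = (-0.0205,-0.9998); ey = (0.9998,-0.0205)
P = B + 0.96·ex + 2.87·ey = (1.4163,2.7158)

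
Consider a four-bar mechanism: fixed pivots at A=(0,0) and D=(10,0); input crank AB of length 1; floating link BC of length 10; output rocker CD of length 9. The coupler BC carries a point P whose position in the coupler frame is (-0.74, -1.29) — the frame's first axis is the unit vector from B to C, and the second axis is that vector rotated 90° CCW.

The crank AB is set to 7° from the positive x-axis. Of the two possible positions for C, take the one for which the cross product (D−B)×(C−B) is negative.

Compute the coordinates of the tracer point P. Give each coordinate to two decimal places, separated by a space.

-0.49 0.04

A=(0,0), D=(10.00,0)
B = A + 1.00·(cos7°, sin7°) = (0.9925, 0.1219)
|BD| = 9.0083
circle(B,10.00) ∩ circle(D,9.00): a=5.5587, h=8.3127
  candidates: C₊=(6.6632,8.3586) cross=74.883; C₋=(6.4383,-8.2652) cross=-74.883
  mode - wants cross < 0 → take C=(6.4383,-8.2652) (cross=-74.883)
ex = (C−B)/|BC| = (0.5446,-0.8387); ey = (0.8387,0.5446)
P = B + -0.74·ex + -1.29·ey = (-0.4924,0.0400)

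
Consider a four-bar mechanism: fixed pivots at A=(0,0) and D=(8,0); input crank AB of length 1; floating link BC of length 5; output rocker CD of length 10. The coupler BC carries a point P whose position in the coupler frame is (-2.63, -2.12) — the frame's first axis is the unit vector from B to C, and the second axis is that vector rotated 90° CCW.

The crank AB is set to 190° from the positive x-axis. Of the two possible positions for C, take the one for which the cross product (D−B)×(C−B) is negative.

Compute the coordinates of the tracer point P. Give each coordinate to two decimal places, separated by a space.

A=(0,0), D=(8.00,0)
B = A + 1.00·(cos190°, sin190°) = (-0.9848, -0.1736)
|BD| = 8.9865
circle(B,5.00) ∩ circle(D,10.00): a=0.3203, h=4.9897
  candidates: C₊=(-0.7610,4.8213) cross=44.840; C₋=(-0.5681,-5.1563) cross=-44.840
  mode - wants cross < 0 → take C=(-0.5681,-5.1563) (cross=-44.840)
ex = (C−B)/|BC| = (0.0833,-0.9965); ey = (0.9965,0.0833)
P = B + -2.63·ex + -2.12·ey = (-3.3166,2.2705)

-3.32 2.27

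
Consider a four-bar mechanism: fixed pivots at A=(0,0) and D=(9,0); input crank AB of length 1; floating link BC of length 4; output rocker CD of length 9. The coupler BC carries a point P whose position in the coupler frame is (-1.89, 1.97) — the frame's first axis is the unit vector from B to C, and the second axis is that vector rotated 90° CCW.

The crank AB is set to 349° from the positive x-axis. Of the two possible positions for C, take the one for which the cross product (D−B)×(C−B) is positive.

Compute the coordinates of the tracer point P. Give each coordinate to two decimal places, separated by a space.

A=(0,0), D=(9.00,0)
B = A + 1.00·(cos349°, sin349°) = (0.9816, -0.1908)
|BD| = 8.0206
circle(B,4.00) ∩ circle(D,9.00): a=-0.0417, h=3.9998
  candidates: C₊=(0.8448,3.8068) cross=32.081; C₋=(1.0351,-4.1905) cross=-32.081
  mode + wants cross > 0 → take C=(0.8448,3.8068) (cross=32.081)
ex = (C−B)/|BC| = (-0.0342,0.9994); ey = (-0.9994,-0.0342)
P = B + -1.89·ex + 1.97·ey = (-0.9226,-2.1471)

-0.92 -2.15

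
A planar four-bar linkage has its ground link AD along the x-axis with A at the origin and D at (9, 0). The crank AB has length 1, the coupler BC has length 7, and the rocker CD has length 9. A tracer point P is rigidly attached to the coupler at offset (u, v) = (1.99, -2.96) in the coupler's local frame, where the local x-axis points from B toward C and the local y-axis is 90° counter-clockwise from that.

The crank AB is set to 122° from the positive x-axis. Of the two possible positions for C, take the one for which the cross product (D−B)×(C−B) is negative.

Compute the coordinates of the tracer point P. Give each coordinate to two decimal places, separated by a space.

-2.56 -2.08

A=(0,0), D=(9.00,0)
B = A + 1.00·(cos122°, sin122°) = (-0.5299, 0.8480)
|BD| = 9.5676
circle(B,7.00) ∩ circle(D,9.00): a=3.1115, h=6.2705
  candidates: C₊=(3.1251,6.8180) cross=59.993; C₋=(2.0135,-5.6735) cross=-59.993
  mode - wants cross < 0 → take C=(2.0135,-5.6735) (cross=-59.993)
ex = (C−B)/|BC| = (0.3633,-0.9317); ey = (0.9317,0.3633)
P = B + 1.99·ex + -2.96·ey = (-2.5646,-2.0814)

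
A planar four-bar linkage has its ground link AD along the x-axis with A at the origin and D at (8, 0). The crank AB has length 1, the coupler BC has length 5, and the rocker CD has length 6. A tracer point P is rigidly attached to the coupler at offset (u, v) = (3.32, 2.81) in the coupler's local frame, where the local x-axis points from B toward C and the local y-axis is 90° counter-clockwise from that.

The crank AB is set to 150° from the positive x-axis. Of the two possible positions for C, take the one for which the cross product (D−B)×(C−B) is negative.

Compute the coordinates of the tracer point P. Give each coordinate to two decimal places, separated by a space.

A=(0,0), D=(8.00,0)
B = A + 1.00·(cos150°, sin150°) = (-0.8660, 0.5000)
|BD| = 8.8801
circle(B,5.00) ∩ circle(D,6.00): a=3.8207, h=3.2253
  candidates: C₊=(3.1302,3.5050) cross=28.641; C₋=(2.7670,-2.9353) cross=-28.641
  mode - wants cross < 0 → take C=(2.7670,-2.9353) (cross=-28.641)
ex = (C−B)/|BC| = (0.7266,-0.6871); ey = (0.6871,0.7266)
P = B + 3.32·ex + 2.81·ey = (3.4769,0.2607)

3.48 0.26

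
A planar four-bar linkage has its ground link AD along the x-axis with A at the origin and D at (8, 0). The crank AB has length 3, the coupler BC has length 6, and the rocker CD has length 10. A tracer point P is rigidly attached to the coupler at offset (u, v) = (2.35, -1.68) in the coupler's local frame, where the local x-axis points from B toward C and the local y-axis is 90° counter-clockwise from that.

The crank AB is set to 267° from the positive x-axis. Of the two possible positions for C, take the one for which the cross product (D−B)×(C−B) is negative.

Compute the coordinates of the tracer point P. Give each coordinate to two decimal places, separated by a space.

A=(0,0), D=(8.00,0)
B = A + 3.00·(cos267°, sin267°) = (-0.1570, -2.9959)
|BD| = 8.6898
circle(B,6.00) ∩ circle(D,10.00): a=0.6624, h=5.9633
  candidates: C₊=(-1.5911,2.8302) cross=51.820; C₋=(2.5207,-8.3652) cross=-51.820
  mode - wants cross < 0 → take C=(2.5207,-8.3652) (cross=-51.820)
ex = (C−B)/|BC| = (0.4463,-0.8949); ey = (0.8949,0.4463)
P = B + 2.35·ex + -1.68·ey = (-0.6117,-5.8486)

-0.61 -5.85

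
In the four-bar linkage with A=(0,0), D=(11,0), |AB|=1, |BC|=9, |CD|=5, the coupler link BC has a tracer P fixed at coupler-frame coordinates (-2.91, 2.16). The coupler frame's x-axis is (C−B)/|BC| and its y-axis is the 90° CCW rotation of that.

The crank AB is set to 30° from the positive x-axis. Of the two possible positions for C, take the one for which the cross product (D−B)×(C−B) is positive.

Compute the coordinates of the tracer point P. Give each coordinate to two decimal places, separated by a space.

A=(0,0), D=(11.00,0)
B = A + 1.00·(cos30°, sin30°) = (0.8660, 0.5000)
|BD| = 10.1463
circle(B,9.00) ∩ circle(D,5.00): a=7.8328, h=4.4326
  candidates: C₊=(8.9077,4.5412) cross=44.974; C₋=(8.4709,-4.3132) cross=-44.974
  mode + wants cross > 0 → take C=(8.9077,4.5412) (cross=44.974)
ex = (C−B)/|BC| = (0.8935,0.4490); ey = (-0.4490,0.8935)
P = B + -2.91·ex + 2.16·ey = (-2.7040,1.1234)

-2.70 1.12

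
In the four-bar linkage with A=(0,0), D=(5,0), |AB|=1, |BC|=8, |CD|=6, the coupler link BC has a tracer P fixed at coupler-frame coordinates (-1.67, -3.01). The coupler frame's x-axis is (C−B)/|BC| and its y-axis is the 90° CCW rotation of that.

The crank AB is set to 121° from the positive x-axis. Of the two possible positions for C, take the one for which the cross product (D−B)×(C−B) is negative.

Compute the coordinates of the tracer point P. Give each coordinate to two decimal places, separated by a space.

A=(0,0), D=(5.00,0)
B = A + 1.00·(cos121°, sin121°) = (-0.5150, 0.8572)
|BD| = 5.5813
circle(B,8.00) ∩ circle(D,6.00): a=5.2990, h=5.9934
  candidates: C₊=(5.6416,5.9656) cross=33.450; C₋=(3.8007,-5.8789) cross=-33.450
  mode - wants cross < 0 → take C=(3.8007,-5.8789) (cross=-33.450)
ex = (C−B)/|BC| = (0.5395,-0.8420); ey = (0.8420,0.5395)
P = B + -1.67·ex + -3.01·ey = (-3.9504,0.6395)

-3.95 0.64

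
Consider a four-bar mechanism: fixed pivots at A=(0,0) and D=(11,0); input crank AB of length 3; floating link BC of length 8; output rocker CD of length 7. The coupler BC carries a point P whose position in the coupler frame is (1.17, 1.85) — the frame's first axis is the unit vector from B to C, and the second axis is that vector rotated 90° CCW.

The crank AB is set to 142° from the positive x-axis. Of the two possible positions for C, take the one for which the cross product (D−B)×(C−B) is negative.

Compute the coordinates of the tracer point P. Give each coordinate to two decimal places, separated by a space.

-0.39 2.80

A=(0,0), D=(11.00,0)
B = A + 3.00·(cos142°, sin142°) = (-2.3640, 1.8470)
|BD| = 13.4911
circle(B,8.00) ∩ circle(D,7.00): a=7.3015, h=3.2694
  candidates: C₊=(5.3163,4.0860) cross=44.107; C₋=(4.4211,-2.3912) cross=-44.107
  mode - wants cross < 0 → take C=(4.4211,-2.3912) (cross=-44.107)
ex = (C−B)/|BC| = (0.8481,-0.5298); ey = (0.5298,0.8481)
P = B + 1.17·ex + 1.85·ey = (-0.3916,2.7962)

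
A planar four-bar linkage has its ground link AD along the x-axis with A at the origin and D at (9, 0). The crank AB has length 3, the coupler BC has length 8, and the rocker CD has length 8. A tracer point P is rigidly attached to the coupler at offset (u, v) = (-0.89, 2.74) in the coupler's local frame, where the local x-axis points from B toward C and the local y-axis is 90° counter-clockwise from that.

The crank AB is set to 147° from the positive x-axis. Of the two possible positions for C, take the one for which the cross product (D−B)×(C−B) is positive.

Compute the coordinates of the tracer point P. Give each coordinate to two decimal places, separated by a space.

A=(0,0), D=(9.00,0)
B = A + 3.00·(cos147°, sin147°) = (-2.5160, 1.6339)
|BD| = 11.6313
circle(B,8.00) ∩ circle(D,8.00): a=5.8157, h=5.4934
  candidates: C₊=(4.0137,6.2559) cross=63.896; C₋=(2.4703,-4.6220) cross=-63.896
  mode + wants cross > 0 → take C=(4.0137,6.2559) (cross=63.896)
ex = (C−B)/|BC| = (0.8162,0.5778); ey = (-0.5778,0.8162)
P = B + -0.89·ex + 2.74·ey = (-4.8255,3.3561)

-4.83 3.36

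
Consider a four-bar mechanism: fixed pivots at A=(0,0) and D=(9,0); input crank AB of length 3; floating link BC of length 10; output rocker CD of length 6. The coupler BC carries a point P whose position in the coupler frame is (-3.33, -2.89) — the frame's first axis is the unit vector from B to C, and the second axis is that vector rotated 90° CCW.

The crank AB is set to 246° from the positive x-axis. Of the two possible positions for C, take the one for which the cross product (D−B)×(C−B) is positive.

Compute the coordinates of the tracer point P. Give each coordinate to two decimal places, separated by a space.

A=(0,0), D=(9.00,0)
B = A + 3.00·(cos246°, sin246°) = (-1.2202, -2.7406)
|BD| = 10.5813
circle(B,10.00) ∩ circle(D,6.00): a=8.3149, h=5.5555
  candidates: C₊=(5.3720,4.7789) cross=58.784; C₋=(8.2498,-5.9529) cross=-58.784
  mode + wants cross > 0 → take C=(5.3720,4.7789) (cross=58.784)
ex = (C−B)/|BC| = (0.6592,0.7520); ey = (-0.7520,0.6592)
P = B + -3.33·ex + -2.89·ey = (-1.2423,-7.1498)

-1.24 -7.15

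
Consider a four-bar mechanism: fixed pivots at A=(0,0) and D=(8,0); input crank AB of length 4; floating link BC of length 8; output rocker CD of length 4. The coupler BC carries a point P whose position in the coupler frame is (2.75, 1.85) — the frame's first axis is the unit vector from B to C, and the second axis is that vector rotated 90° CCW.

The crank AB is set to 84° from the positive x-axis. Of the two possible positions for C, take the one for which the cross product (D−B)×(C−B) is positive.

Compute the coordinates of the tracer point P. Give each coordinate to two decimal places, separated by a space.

3.17 5.83

A=(0,0), D=(8.00,0)
B = A + 4.00·(cos84°, sin84°) = (0.4181, 3.9781)
|BD| = 8.5621
circle(B,8.00) ∩ circle(D,4.00): a=7.0841, h=3.7169
  candidates: C₊=(8.4181,3.9781) cross=31.825; C₋=(4.9643,-2.6047) cross=-31.825
  mode + wants cross > 0 → take C=(8.4181,3.9781) (cross=31.825)
ex = (C−B)/|BC| = (1.0000,0.0000); ey = (-0.0000,1.0000)
P = B + 2.75·ex + 1.85·ey = (3.1681,5.8281)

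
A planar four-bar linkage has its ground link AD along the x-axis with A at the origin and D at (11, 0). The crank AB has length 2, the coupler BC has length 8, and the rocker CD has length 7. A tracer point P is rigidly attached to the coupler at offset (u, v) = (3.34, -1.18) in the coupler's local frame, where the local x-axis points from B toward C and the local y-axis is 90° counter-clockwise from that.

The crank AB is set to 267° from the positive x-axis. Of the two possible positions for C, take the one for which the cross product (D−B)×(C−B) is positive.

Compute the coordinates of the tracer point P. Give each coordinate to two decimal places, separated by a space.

A=(0,0), D=(11.00,0)
B = A + 2.00·(cos267°, sin267°) = (-0.1047, -1.9973)
|BD| = 11.2829
circle(B,8.00) ∩ circle(D,7.00): a=6.3062, h=4.9226
  candidates: C₊=(5.2305,3.9639) cross=55.541; C₋=(6.9733,-5.7259) cross=-55.541
  mode + wants cross > 0 → take C=(5.2305,3.9639) (cross=55.541)
ex = (C−B)/|BC| = (0.6669,0.7452); ey = (-0.7452,0.6669)
P = B + 3.34·ex + -1.18·ey = (3.0020,-0.2954)

3.00 -0.30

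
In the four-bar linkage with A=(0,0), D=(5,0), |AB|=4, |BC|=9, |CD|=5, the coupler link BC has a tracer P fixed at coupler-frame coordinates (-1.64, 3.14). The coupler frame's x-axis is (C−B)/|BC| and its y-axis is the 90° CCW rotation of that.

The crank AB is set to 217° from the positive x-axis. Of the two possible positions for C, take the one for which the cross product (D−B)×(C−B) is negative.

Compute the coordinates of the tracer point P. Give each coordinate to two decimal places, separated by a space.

A=(0,0), D=(5.00,0)
B = A + 4.00·(cos217°, sin217°) = (-3.1945, -2.4073)
|BD| = 8.5408
circle(B,9.00) ∩ circle(D,5.00): a=7.5488, h=4.9006
  candidates: C₊=(2.6669,4.4223) cross=41.855; C₋=(5.4294,-4.9815) cross=-41.855
  mode - wants cross < 0 → take C=(5.4294,-4.9815) (cross=-41.855)
ex = (C−B)/|BC| = (0.9582,-0.2860); ey = (0.2860,0.9582)
P = B + -1.64·ex + 3.14·ey = (-3.8679,1.0706)

-3.87 1.07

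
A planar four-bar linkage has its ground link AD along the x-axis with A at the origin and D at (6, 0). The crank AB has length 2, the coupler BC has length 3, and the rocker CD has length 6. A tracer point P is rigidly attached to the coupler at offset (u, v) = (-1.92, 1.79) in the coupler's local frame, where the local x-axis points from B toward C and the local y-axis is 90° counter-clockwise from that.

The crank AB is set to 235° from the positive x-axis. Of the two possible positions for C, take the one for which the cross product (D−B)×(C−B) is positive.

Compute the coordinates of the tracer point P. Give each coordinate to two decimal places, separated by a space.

A=(0,0), D=(6.00,0)
B = A + 2.00·(cos235°, sin235°) = (-1.1472, -1.6383)
|BD| = 7.3325
circle(B,3.00) ∩ circle(D,6.00): a=1.8251, h=2.3809
  candidates: C₊=(0.0999,1.0902) cross=17.458; C₋=(1.1638,-3.5513) cross=-17.458
  mode + wants cross > 0 → take C=(0.0999,1.0902) (cross=17.458)
ex = (C−B)/|BC| = (0.4157,0.9095); ey = (-0.9095,0.4157)
P = B + -1.92·ex + 1.79·ey = (-3.5733,-2.6405)

-3.57 -2.64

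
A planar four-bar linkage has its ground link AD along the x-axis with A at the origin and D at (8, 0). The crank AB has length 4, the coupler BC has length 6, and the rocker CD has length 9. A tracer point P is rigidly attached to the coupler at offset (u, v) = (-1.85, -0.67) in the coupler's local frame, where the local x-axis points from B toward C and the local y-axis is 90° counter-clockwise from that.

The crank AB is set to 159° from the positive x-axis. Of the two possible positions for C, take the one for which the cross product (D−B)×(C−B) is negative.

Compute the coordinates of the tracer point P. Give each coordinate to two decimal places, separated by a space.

A=(0,0), D=(8.00,0)
B = A + 4.00·(cos159°, sin159°) = (-3.7343, 1.4335)
|BD| = 11.8216
circle(B,6.00) ∩ circle(D,9.00): a=4.0075, h=4.4654
  candidates: C₊=(0.7851,5.3800) cross=52.788; C₋=(-0.2979,-3.4850) cross=-52.788
  mode - wants cross < 0 → take C=(-0.2979,-3.4850) (cross=-52.788)
ex = (C−B)/|BC| = (0.5727,-0.8197); ey = (0.8197,0.5727)
P = B + -1.85·ex + -0.67·ey = (-5.3431,2.5663)

-5.34 2.57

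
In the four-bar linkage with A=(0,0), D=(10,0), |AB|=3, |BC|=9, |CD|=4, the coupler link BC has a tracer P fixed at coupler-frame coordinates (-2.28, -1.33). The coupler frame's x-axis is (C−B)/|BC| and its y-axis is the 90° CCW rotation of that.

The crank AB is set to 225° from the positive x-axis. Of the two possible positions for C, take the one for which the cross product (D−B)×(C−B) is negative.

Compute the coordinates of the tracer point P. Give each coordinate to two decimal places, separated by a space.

-4.45 -3.36

A=(0,0), D=(10.00,0)
B = A + 3.00·(cos225°, sin225°) = (-2.1213, -2.1213)
|BD| = 12.3055
circle(B,9.00) ∩ circle(D,4.00): a=8.7939, h=1.9152
  candidates: C₊=(6.2107,1.2812) cross=23.568; C₋=(6.8710,-2.4919) cross=-23.568
  mode - wants cross < 0 → take C=(6.8710,-2.4919) (cross=-23.568)
ex = (C−B)/|BC| = (0.9992,-0.0412); ey = (0.0412,0.9992)
P = B + -2.28·ex + -1.33·ey = (-4.4542,-3.3563)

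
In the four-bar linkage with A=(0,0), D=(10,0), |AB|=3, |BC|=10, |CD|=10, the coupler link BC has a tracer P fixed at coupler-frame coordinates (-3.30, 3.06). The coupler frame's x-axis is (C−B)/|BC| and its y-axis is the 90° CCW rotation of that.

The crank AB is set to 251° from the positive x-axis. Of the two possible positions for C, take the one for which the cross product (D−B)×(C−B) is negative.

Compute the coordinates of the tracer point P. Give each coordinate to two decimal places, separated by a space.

A=(0,0), D=(10.00,0)
B = A + 3.00·(cos251°, sin251°) = (-0.9767, -2.8366)
|BD| = 11.3373
circle(B,10.00) ∩ circle(D,10.00): a=5.6686, h=8.2381
  candidates: C₊=(2.4505,6.5578) cross=93.398; C₋=(6.5728,-9.3944) cross=-93.398
  mode - wants cross < 0 → take C=(6.5728,-9.3944) (cross=-93.398)
ex = (C−B)/|BC| = (0.7550,-0.6558); ey = (0.6558,0.7550)
P = B + -3.30·ex + 3.06·ey = (-1.4613,1.6377)

-1.46 1.64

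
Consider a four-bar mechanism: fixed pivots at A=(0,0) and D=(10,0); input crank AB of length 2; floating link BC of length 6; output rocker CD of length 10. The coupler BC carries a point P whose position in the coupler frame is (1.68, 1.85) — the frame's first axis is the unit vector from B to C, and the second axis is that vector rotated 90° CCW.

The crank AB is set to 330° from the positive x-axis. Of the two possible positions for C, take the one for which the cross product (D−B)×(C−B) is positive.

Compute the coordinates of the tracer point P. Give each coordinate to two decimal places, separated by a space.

-0.23 0.55

A=(0,0), D=(10.00,0)
B = A + 2.00·(cos330°, sin330°) = (1.7321, -1.0000)
|BD| = 8.3282
circle(B,6.00) ∩ circle(D,10.00): a=0.3217, h=5.9914
  candidates: C₊=(1.3321,4.9867) cross=49.897; C₋=(2.7709,-6.9094) cross=-49.897
  mode + wants cross > 0 → take C=(1.3321,4.9867) (cross=49.897)
ex = (C−B)/|BC| = (-0.0667,0.9978); ey = (-0.9978,-0.0667)
P = B + 1.68·ex + 1.85·ey = (-0.2258,0.5529)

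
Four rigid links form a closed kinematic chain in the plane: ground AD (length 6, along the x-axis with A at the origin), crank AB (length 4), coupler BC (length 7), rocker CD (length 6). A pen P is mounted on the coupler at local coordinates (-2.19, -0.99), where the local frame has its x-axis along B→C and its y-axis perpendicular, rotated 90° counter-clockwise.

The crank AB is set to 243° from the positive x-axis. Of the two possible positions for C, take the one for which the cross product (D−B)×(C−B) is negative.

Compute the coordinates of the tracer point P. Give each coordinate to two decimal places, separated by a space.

A=(0,0), D=(6.00,0)
B = A + 4.00·(cos243°, sin243°) = (-1.8160, -3.5640)
|BD| = 8.5902
circle(B,7.00) ∩ circle(D,6.00): a=5.0518, h=4.8456
  candidates: C₊=(0.7701,2.9408) cross=41.624; C₋=(4.7909,-5.8769) cross=-41.624
  mode - wants cross < 0 → take C=(4.7909,-5.8769) (cross=-41.624)
ex = (C−B)/|BC| = (0.9438,-0.3304); ey = (0.3304,0.9438)
P = B + -2.19·ex + -0.99·ey = (-4.2101,-3.7748)

-4.21 -3.77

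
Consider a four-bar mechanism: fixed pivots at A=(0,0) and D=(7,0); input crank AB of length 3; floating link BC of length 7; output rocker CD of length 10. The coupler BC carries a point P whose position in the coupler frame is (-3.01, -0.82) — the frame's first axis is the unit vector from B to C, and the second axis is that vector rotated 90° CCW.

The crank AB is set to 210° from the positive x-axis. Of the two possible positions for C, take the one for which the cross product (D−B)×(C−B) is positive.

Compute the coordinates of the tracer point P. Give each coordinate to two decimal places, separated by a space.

A=(0,0), D=(7.00,0)
B = A + 3.00·(cos210°, sin210°) = (-2.5981, -1.5000)
|BD| = 9.7146
circle(B,7.00) ∩ circle(D,10.00): a=2.2324, h=6.6345
  candidates: C₊=(-1.4169,5.3996) cross=64.451; C₋=(0.6319,-7.7102) cross=-64.451
  mode + wants cross > 0 → take C=(-1.4169,5.3996) (cross=64.451)
ex = (C−B)/|BC| = (0.1687,0.9857); ey = (-0.9857,0.1687)
P = B + -3.01·ex + -0.82·ey = (-2.2977,-4.6052)

-2.30 -4.61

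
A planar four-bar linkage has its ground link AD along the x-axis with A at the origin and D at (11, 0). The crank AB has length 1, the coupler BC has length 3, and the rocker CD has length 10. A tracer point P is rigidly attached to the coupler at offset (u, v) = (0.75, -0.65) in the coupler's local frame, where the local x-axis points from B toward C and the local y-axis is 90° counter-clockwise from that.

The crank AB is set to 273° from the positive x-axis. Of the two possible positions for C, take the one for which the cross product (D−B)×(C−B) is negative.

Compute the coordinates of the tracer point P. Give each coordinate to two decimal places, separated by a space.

A=(0,0), D=(11.00,0)
B = A + 1.00·(cos273°, sin273°) = (0.0523, -0.9986)
|BD| = 10.9931
circle(B,3.00) ∩ circle(D,10.00): a=1.3576, h=2.6752
  candidates: C₊=(1.1613,1.7889) cross=29.409; C₋=(1.6473,-3.5395) cross=-29.409
  mode - wants cross < 0 → take C=(1.6473,-3.5395) (cross=-29.409)
ex = (C−B)/|BC| = (0.5317,-0.8470); ey = (0.8470,0.5317)
P = B + 0.75·ex + -0.65·ey = (-0.0994,-1.9794)

-0.10 -1.98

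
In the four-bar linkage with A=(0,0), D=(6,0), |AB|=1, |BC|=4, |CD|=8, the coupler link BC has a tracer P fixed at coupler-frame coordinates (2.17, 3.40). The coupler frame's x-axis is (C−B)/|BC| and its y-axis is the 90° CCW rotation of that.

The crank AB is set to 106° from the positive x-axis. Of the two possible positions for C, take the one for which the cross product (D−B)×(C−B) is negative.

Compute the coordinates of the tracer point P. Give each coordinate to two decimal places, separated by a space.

A=(0,0), D=(6.00,0)
B = A + 1.00·(cos106°, sin106°) = (-0.2756, 0.9613)
|BD| = 6.3488
circle(B,4.00) ∩ circle(D,8.00): a=-0.6058, h=3.9539
  candidates: C₊=(-0.2758,4.9613) cross=25.102; C₋=(-1.4731,-2.8553) cross=-25.102
  mode - wants cross < 0 → take C=(-1.4731,-2.8553) (cross=-25.102)
ex = (C−B)/|BC| = (-0.2994,-0.9541); ey = (0.9541,-0.2994)
P = B + 2.17·ex + 3.40·ey = (2.3188,-2.1271)

2.32 -2.13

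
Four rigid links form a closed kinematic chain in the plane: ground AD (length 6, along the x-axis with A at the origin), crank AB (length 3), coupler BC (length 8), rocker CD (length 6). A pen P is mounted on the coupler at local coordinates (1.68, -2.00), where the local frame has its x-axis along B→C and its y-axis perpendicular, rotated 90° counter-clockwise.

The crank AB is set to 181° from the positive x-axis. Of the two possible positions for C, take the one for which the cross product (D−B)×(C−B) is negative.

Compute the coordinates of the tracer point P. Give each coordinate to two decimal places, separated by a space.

-3.02 -2.66

A=(0,0), D=(6.00,0)
B = A + 3.00·(cos181°, sin181°) = (-2.9995, -0.0524)
|BD| = 8.9997
circle(B,8.00) ∩ circle(D,6.00): a=6.0555, h=5.2279
  candidates: C₊=(3.0254,5.2107) cross=47.050; C₋=(3.0862,-5.2450) cross=-47.050
  mode - wants cross < 0 → take C=(3.0862,-5.2450) (cross=-47.050)
ex = (C−B)/|BC| = (0.7607,-0.6491); ey = (0.6491,0.7607)
P = B + 1.68·ex + -2.00·ey = (-3.0197,-2.6643)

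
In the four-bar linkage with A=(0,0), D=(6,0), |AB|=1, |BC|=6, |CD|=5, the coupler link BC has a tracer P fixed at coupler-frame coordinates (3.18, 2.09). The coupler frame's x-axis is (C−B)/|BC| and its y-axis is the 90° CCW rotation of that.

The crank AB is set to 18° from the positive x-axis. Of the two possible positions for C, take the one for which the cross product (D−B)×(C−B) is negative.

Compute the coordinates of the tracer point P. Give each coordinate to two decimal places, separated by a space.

4.45 -1.19

A=(0,0), D=(6.00,0)
B = A + 1.00·(cos18°, sin18°) = (0.9511, 0.3090)
|BD| = 5.0584
circle(B,6.00) ∩ circle(D,5.00): a=3.6165, h=4.7876
  candidates: C₊=(4.8533,4.8667) cross=24.217; C₋=(4.2683,-4.6906) cross=-24.217
  mode - wants cross < 0 → take C=(4.2683,-4.6906) (cross=-24.217)
ex = (C−B)/|BC| = (0.5529,-0.8333); ey = (0.8333,0.5529)
P = B + 3.18·ex + 2.09·ey = (4.4507,-1.1852)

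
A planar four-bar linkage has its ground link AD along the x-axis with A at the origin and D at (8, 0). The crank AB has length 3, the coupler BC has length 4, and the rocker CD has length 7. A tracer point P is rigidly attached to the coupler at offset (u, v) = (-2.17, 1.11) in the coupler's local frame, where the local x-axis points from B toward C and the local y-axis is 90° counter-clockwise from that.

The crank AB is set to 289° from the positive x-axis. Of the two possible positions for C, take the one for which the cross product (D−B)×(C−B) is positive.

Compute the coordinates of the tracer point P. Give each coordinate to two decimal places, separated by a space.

-0.20 -4.97

A=(0,0), D=(8.00,0)
B = A + 3.00·(cos289°, sin289°) = (0.9767, -2.8366)
|BD| = 7.5745
circle(B,4.00) ∩ circle(D,7.00): a=1.6089, h=3.6622
  candidates: C₊=(1.0971,1.1616) cross=27.739; C₋=(3.8399,-5.6297) cross=-27.739
  mode + wants cross > 0 → take C=(1.0971,1.1616) (cross=27.739)
ex = (C−B)/|BC| = (0.0301,0.9995); ey = (-0.9995,0.0301)
P = B + -2.17·ex + 1.11·ey = (-0.1981,-4.9722)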